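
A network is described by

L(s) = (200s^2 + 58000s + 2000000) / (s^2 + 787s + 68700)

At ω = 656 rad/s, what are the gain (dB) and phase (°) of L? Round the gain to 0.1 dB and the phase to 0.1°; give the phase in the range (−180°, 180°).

Substitute s = j656:
Numerator: 200(j656)^2 + 58000(j656) + 2000000 = -84067200 + j38048000
Denominator: (j656)^2 + 787(j656) + 68700 = -361636 + j516272
|N| = √(84067200² + 38048000²) ≈ 9.2276e+07, ∠N ≈ 155.65°
|D| = √(361636² + 516272²) ≈ 6.3033e+05, ∠D ≈ 125.01°
|L| = 9.2276e+07 / 6.3033e+05 ≈ 146.39
Gain = 20 log₁₀(146.39) ≈ 43.31 dB
∠L = 155.65° − 125.01° = 30.64°

43.3 dB, 30.6°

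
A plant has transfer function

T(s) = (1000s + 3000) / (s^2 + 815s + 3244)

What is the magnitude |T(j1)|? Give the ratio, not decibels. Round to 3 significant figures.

0.946

Substitute s = j1:
Numerator: 1000(j1) + 3000 = 3000 + j1000
Denominator: (j1)^2 + 815(j1) + 3244 = 3243 + j815
|N| = √(3000² + 1000²) ≈ 3162.3, ∠N ≈ 18.43°
|D| = √(3243² + 815²) ≈ 3343.8, ∠D ≈ 14.11°
|T| = 3162.3 / 3343.8 ≈ 0.94572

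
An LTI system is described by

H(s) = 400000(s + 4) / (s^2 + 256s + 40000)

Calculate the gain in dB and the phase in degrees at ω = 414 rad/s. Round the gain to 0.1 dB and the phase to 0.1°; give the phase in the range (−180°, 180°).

59.8 dB, -51.7°

At s = jω = j414:
zero (s+4): 4 + j414 → |·| = √(4²+414²) = √171412 ≈ 414.02, ∠ = arctan(414/4) ≈ 89.45°
quadratic: (j414)² + 256·j414 + 40000 = -131396 + j105984 → |·| ≈ 1.6881e+05, ∠ ≈ 141.11°
|H| = 400000 · 414.02 / 1.6881e+05 ≈ 981.03
Gain = 20 log₁₀(981.03) ≈ 59.83 dB
∠H = 89.45° − 141.11° = -51.66°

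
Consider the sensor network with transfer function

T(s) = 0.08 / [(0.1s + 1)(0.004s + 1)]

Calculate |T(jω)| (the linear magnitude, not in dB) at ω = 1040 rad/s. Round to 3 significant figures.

0.000180

At ω = 1040 rad/s:
pole (1 + j1040·0.1) = 1 + j104 → |·| ≈ 104, ∠ ≈ 89.45°
pole (1 + j1040·0.004) = 1 + j4.16 → |·| ≈ 4.2785, ∠ ≈ 76.48°
|T| = 0.08 · 1 / (104 · 4.2785) ≈ 0.00017979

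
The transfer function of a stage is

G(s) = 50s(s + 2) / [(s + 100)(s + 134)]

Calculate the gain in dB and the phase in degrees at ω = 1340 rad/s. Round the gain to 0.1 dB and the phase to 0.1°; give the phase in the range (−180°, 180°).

At s = jω = j1340:
zero (s+2): 2 + j1340 → |·| = √(2²+1340²) = √1795604 ≈ 1340, ∠ = arctan(1340/2) ≈ 89.91°
zero at origin: s = j1340 → |·| = 1340, ∠ = 90.00°
pole (s+100): 100 + j1340 → |·| = √(100²+1340²) = √1805600 ≈ 1343.7, ∠ = arctan(1340/100) ≈ 85.73°
pole (s+134): 134 + j1340 → |·| = √(134²+1340²) = √1813556 ≈ 1346.7, ∠ = arctan(1340/134) ≈ 84.29°
|G| = 50 · 1.7956e+06 / 1.8096e+06 ≈ 49.613
Gain = 20 log₁₀(49.613) ≈ 33.91 dB
∠G = 179.91° − 170.02° = 9.89°

33.9 dB, 9.9°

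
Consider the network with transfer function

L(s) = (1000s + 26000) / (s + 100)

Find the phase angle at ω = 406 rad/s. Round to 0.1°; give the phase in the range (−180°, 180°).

10.2°

Substitute s = j406:
Numerator: 1000(j406) + 26000 = 26000 + j406000
Denominator: (j406) + 100 = 100 + j406
|N| = √(26000² + 406000²) ≈ 4.0683e+05, ∠N ≈ 86.34°
|D| = √(100² + 406²) ≈ 418.13, ∠D ≈ 76.16°
∠L = 86.34° − 76.16° = 10.18°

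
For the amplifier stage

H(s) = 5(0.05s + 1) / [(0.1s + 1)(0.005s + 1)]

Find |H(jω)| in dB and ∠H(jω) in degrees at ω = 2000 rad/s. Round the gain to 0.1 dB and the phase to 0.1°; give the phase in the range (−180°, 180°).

At ω = 2000 rad/s:
zero (1 + j2000·0.05) = 1 + j100 → |·| ≈ 100, ∠ ≈ 89.43°
pole (1 + j2000·0.1) = 1 + j200 → |·| ≈ 200, ∠ ≈ 89.71°
pole (1 + j2000·0.005) = 1 + j10 → |·| ≈ 10.05, ∠ ≈ 84.29°
|H| = 5 · 100 / (200 · 10.05) ≈ 0.24876
Gain = 20 log₁₀(0.24876) ≈ -12.08 dB
∠H = (89.43°) − (89.71° + 84.29°) = -84.57°

-12.1 dB, -84.6°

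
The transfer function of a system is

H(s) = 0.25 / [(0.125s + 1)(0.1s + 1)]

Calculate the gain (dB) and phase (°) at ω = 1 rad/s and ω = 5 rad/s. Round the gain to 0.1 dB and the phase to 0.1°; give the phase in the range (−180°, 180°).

At ω = 1 rad/s:
pole (1 + j1·0.125) = 1 + j0.125 → |·| ≈ 1.0078, ∠ ≈ 7.13°
pole (1 + j1·0.1) = 1 + j0.1 → |·| ≈ 1.005, ∠ ≈ 5.71°
|H| = 0.25 · 1 / (1.0078 · 1.005) ≈ 0.24683
Gain = 20 log₁₀(0.24683) ≈ -12.15 dB
∠H = (0°) − (7.13° + 5.71°) = -12.84°

At ω = 5 rad/s:
pole (1 + j5·0.125) = 1 + j0.625 → |·| ≈ 1.1792, ∠ ≈ 32.01°
pole (1 + j5·0.1) = 1 + j0.5 → |·| ≈ 1.118, ∠ ≈ 26.57°
|H| = 0.25 · 1 / (1.1792 · 1.118) ≈ 0.18963
Gain = 20 log₁₀(0.18963) ≈ -14.44 dB
∠H = (0°) − (32.01° + 26.57°) = -58.58°

ω = 1: -12.2 dB, -12.8°; ω = 5: -14.4 dB, -58.6°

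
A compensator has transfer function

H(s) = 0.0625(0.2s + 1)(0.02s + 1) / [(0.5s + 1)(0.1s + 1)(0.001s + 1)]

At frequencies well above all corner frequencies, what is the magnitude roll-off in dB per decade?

-20 dB/decade

Each pole contributes −20 dB/decade at high frequency; each zero contributes +20 dB/decade.
Net: 2 zero(s) − 3 pole(s) → -20 dB/decade.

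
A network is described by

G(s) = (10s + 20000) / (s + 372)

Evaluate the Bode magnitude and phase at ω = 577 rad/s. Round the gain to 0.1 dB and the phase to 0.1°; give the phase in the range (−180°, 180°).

Substitute s = j577:
Numerator: 10(j577) + 20000 = 20000 + j5770
Denominator: (j577) + 372 = 372 + j577
|N| = √(20000² + 5770²) ≈ 20816, ∠N ≈ 16.09°
|D| = √(372² + 577²) ≈ 686.52, ∠D ≈ 57.19°
|G| = 20816 / 686.52 ≈ 30.321
Gain = 20 log₁₀(30.321) ≈ 29.63 dB
∠G = 16.09° − 57.19° = -41.10°

29.6 dB, -41.1°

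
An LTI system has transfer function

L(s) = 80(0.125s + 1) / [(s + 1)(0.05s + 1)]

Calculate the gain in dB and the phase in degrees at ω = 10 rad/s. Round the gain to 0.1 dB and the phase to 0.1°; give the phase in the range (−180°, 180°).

21.1 dB, -59.5°

At ω = 10 rad/s:
zero (1 + j10·0.125) = 1 + j1.25 → |·| ≈ 1.6008, ∠ ≈ 51.34°
pole (1 + j10·1) = 1 + j10 → |·| ≈ 10.05, ∠ ≈ 84.29°
pole (1 + j10·0.05) = 1 + j0.5 → |·| ≈ 1.118, ∠ ≈ 26.57°
|L| = 80 · 1.6008 / (10.05 · 1.118) ≈ 11.398
Gain = 20 log₁₀(11.398) ≈ 21.14 dB
∠L = (51.34°) − (84.29° + 26.57°) = -59.52°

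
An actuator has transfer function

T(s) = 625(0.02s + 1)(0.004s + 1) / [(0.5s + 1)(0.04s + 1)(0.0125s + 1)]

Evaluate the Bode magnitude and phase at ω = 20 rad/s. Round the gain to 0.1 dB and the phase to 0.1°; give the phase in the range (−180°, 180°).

34.1 dB, -110.6°

At ω = 20 rad/s:
zero (1 + j20·0.02) = 1 + j0.4 → |·| ≈ 1.077, ∠ ≈ 21.80°
zero (1 + j20·0.004) = 1 + j0.08 → |·| ≈ 1.0032, ∠ ≈ 4.57°
pole (1 + j20·0.5) = 1 + j10 → |·| ≈ 10.05, ∠ ≈ 84.29°
pole (1 + j20·0.04) = 1 + j0.8 → |·| ≈ 1.2806, ∠ ≈ 38.66°
pole (1 + j20·0.0125) = 1 + j0.25 → |·| ≈ 1.0308, ∠ ≈ 14.04°
|T| = 625 · 1.077 · 1.0032 / (10.05 · 1.2806 · 1.0308) ≈ 50.901
Gain = 20 log₁₀(50.901) ≈ 34.13 dB
∠T = (21.80° + 4.57°) − (84.29° + 38.66° + 14.04°) = -110.62°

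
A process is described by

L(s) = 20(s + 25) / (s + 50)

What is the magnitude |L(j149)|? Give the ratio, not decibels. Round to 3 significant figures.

At s = jω = j149:
zero (s+25): 25 + j149 → |·| = √(25²+149²) = √22826 ≈ 151.08, ∠ = arctan(149/25) ≈ 80.48°
pole (s+50): 50 + j149 → |·| = √(50²+149²) = √24701 ≈ 157.17, ∠ = arctan(149/50) ≈ 71.45°
|L| = 20 · 151.08 / 157.17 ≈ 19.225

19.2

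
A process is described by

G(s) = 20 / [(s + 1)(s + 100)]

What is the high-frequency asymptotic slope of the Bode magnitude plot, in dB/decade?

Each pole contributes −20 dB/decade at high frequency; each zero contributes +20 dB/decade.
Net: 0 zero(s) − 2 pole(s) → -40 dB/decade.

-40 dB/decade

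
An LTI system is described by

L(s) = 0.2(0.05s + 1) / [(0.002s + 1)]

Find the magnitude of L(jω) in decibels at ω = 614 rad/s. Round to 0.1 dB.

11.8 dB

At ω = 614 rad/s:
zero (1 + j614·0.05) = 1 + j30.7 → |·| ≈ 30.716, ∠ ≈ 88.13°
pole (1 + j614·0.002) = 1 + j1.228 → |·| ≈ 1.5837, ∠ ≈ 50.84°
|L| = 0.2 · 30.716 / (1.5837) ≈ 3.879
Gain = 20 log₁₀(3.879) ≈ 11.77 dB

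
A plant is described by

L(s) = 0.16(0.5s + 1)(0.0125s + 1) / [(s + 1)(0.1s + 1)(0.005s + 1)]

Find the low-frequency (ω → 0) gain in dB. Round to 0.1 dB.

-15.9 dB

L(0) = 0.16 · 1 / 1 = 0.16
20 log₁₀(0.16) ≈ -15.92 dB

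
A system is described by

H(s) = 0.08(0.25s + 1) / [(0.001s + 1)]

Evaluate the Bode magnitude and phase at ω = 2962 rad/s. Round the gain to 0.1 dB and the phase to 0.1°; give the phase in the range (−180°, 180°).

At ω = 2962 rad/s:
zero (1 + j2962·0.25) = 1 + j740.5 → |·| ≈ 740.5, ∠ ≈ 89.92°
pole (1 + j2962·0.001) = 1 + j2.962 → |·| ≈ 3.1263, ∠ ≈ 71.34°
|H| = 0.08 · 740.5 / (3.1263) ≈ 18.949
Gain = 20 log₁₀(18.949) ≈ 25.55 dB
∠H = (89.92°) − (71.34°) = 18.58°

25.6 dB, 18.6°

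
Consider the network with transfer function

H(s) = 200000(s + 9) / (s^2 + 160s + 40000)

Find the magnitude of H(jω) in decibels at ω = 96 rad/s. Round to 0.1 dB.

At s = jω = j96:
zero (s+9): 9 + j96 → |·| = √(9²+96²) = √9297 ≈ 96.421, ∠ = arctan(96/9) ≈ 84.64°
quadratic: (j96)² + 160·j96 + 40000 = 30784 + j15360 → |·| ≈ 34403, ∠ ≈ 26.52°
|H| = 200000 · 96.421 / 34403 ≈ 560.54
Gain = 20 log₁₀(560.54) ≈ 54.97 dB

55.0 dB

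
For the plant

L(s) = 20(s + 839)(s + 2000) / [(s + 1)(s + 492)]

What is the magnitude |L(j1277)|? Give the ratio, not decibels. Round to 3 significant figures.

At s = jω = j1277:
zero (s+839): 839 + j1277 → |·| = √(839²+1277²) = √2334650 ≈ 1528, ∠ = arctan(1277/839) ≈ 56.69°
zero (s+2000): 2000 + j1277 → |·| = √(2000²+1277²) = √5630729 ≈ 2372.9, ∠ = arctan(1277/2000) ≈ 32.56°
pole (s+1): 1 + j1277 → |·| = √(1²+1277²) = √1630730 ≈ 1277, ∠ = arctan(1277/1) ≈ 89.96°
pole (s+492): 492 + j1277 → |·| = √(492²+1277²) = √1872793 ≈ 1368.5, ∠ = arctan(1277/492) ≈ 68.93°
|L| = 20 · 3.6258e+06 / 1.7476e+06 ≈ 41.495

41.5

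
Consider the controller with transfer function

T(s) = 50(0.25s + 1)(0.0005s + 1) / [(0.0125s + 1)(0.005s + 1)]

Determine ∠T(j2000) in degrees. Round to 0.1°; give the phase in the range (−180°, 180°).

-37.1°

At ω = 2000 rad/s:
zero (1 + j2000·0.25) = 1 + j500 → |·| ≈ 500, ∠ ≈ 89.89°
zero (1 + j2000·0.0005) = 1 + j1 → |·| ≈ 1.4142, ∠ ≈ 45.00°
pole (1 + j2000·0.0125) = 1 + j25 → |·| ≈ 25.02, ∠ ≈ 87.71°
pole (1 + j2000·0.005) = 1 + j10 → |·| ≈ 10.05, ∠ ≈ 84.29°
∠T = (89.89° + 45.00°) − (87.71° + 84.29°) = -37.11°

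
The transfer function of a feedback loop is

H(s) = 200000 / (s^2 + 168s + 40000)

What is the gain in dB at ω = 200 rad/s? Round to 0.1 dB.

At s = jω = j200:
quadratic: (j200)² + 168·j200 + 40000 = 0 + j33600 → |·| ≈ 33600, ∠ ≈ 90.00°
|H| = 200000 / 33600 ≈ 5.9524
Gain = 20 log₁₀(5.9524) ≈ 15.49 dB

15.5 dB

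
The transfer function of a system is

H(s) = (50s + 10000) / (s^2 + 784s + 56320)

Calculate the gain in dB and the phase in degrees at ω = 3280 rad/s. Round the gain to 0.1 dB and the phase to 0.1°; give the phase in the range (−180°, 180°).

-36.5 dB, -80.0°

Substitute s = j3280:
Numerator: 50(j3280) + 10000 = 10000 + j164000
Denominator: (j3280)^2 + 784(j3280) + 56320 = -10702080 + j2571520
|N| = √(10000² + 164000²) ≈ 1.643e+05, ∠N ≈ 86.51°
|D| = √(10702080² + 2571520²) ≈ 1.1007e+07, ∠D ≈ 166.49°
|H| = 1.643e+05 / 1.1007e+07 ≈ 0.014927
Gain = 20 log₁₀(0.014927) ≈ -36.52 dB
∠H = 86.51° − 166.49° = -79.98°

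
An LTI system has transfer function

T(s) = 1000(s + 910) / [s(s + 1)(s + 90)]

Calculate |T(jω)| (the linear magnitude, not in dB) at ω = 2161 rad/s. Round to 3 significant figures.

0.000232

At s = jω = j2161:
zero (s+910): 910 + j2161 → |·| = √(910²+2161²) = √5498021 ≈ 2344.8, ∠ = arctan(2161/910) ≈ 67.16°
pole (s+1): 1 + j2161 → |·| = √(1²+2161²) = √4669922 ≈ 2161, ∠ = arctan(2161/1) ≈ 89.97°
pole (s+90): 90 + j2161 → |·| = √(90²+2161²) = √4678021 ≈ 2162.9, ∠ = arctan(2161/90) ≈ 87.62°
pole at origin: |s| = 2161, ∠ = 90.00° (in denominator)
|T| = 1000 · 2344.8 / 1.0101e+10 ≈ 0.00023214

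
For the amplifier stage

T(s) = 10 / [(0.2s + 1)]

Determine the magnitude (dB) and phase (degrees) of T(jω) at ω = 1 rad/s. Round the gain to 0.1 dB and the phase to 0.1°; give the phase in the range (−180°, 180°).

At ω = 1 rad/s:
pole (1 + j1·0.2) = 1 + j0.2 → |·| ≈ 1.0198, ∠ ≈ 11.31°
|T| = 10 · 1 / (1.0198) ≈ 9.8058
Gain = 20 log₁₀(9.8058) ≈ 19.83 dB
∠T = (0°) − (11.31°) = -11.31°

19.8 dB, -11.3°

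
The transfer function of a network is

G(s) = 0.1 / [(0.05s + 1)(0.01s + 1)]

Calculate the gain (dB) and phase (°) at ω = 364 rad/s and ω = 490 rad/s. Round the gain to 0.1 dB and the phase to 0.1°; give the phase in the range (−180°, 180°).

At ω = 364 rad/s:
pole (1 + j364·0.05) = 1 + j18.2 → |·| ≈ 18.227, ∠ ≈ 86.86°
pole (1 + j364·0.01) = 1 + j3.64 → |·| ≈ 3.7749, ∠ ≈ 74.64°
|G| = 0.1 · 1 / (18.227 · 3.7749) ≈ 0.0014534
Gain = 20 log₁₀(0.0014534) ≈ -56.75 dB
∠G = (0°) − (86.86° + 74.64°) = -161.50°

At ω = 490 rad/s:
pole (1 + j490·0.05) = 1 + j24.5 → |·| ≈ 24.52, ∠ ≈ 87.66°
pole (1 + j490·0.01) = 1 + j4.9 → |·| ≈ 5.001, ∠ ≈ 78.47°
|G| = 0.1 · 1 / (24.52 · 5.001) ≈ 0.0008155
Gain = 20 log₁₀(0.0008155) ≈ -61.77 dB
∠G = (0°) − (87.66° + 78.47°) = -166.13°

ω = 364: -56.8 dB, -161.5°; ω = 490: -61.8 dB, -166.1°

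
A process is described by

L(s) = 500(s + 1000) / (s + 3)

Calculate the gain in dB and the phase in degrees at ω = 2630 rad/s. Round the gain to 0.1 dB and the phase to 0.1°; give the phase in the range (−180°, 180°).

54.6 dB, -20.8°

At s = jω = j2630:
zero (s+1000): 1000 + j2630 → |·| = √(1000²+2630²) = √7916900 ≈ 2813.7, ∠ = arctan(2630/1000) ≈ 69.18°
pole (s+3): 3 + j2630 → |·| = √(3²+2630²) = √6916909 ≈ 2630, ∠ = arctan(2630/3) ≈ 89.93°
|L| = 500 · 2813.7 / 2630 ≈ 534.92
Gain = 20 log₁₀(534.92) ≈ 54.57 dB
∠L = 69.18° − 89.93° = -20.75°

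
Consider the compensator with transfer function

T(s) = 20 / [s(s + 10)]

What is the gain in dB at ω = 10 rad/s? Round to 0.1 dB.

At s = jω = j10:
pole (s+10): 10 + j10 → |·| = √(10²+10²) = √200 ≈ 14.142, ∠ = arctan(10/10) ≈ 45.00°
pole at origin: |s| = 10, ∠ = 90.00° (in denominator)
|T| = 20 / 141.42 ≈ 0.14142
Gain = 20 log₁₀(0.14142) ≈ -16.99 dB

-17.0 dB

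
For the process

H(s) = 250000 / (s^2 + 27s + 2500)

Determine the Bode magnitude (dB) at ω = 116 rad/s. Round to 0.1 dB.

At s = jω = j116:
quadratic: (j116)² + 27·j116 + 2500 = -10956 + j3132 → |·| ≈ 11395, ∠ ≈ 164.05°
|H| = 250000 / 11395 ≈ 21.939
Gain = 20 log₁₀(21.939) ≈ 26.82 dB

26.8 dB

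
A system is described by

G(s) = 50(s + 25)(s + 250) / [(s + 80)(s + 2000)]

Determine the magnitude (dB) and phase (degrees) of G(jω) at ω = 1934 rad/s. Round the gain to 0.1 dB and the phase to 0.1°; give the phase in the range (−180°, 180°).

At s = jω = j1934:
zero (s+25): 25 + j1934 → |·| = √(25²+1934²) = √3740981 ≈ 1934.2, ∠ = arctan(1934/25) ≈ 89.26°
zero (s+250): 250 + j1934 → |·| = √(250²+1934²) = √3802856 ≈ 1950.1, ∠ = arctan(1934/250) ≈ 82.63°
pole (s+80): 80 + j1934 → |·| = √(80²+1934²) = √3746756 ≈ 1935.7, ∠ = arctan(1934/80) ≈ 87.63°
pole (s+2000): 2000 + j1934 → |·| = √(2000²+1934²) = √7740356 ≈ 2782.1, ∠ = arctan(1934/2000) ≈ 44.04°
|G| = 50 · 3.7719e+06 / 5.3853e+06 ≈ 35.02
Gain = 20 log₁₀(35.02) ≈ 30.89 dB
∠G = 171.89° − 131.67° = 40.22°

30.9 dB, 40.2°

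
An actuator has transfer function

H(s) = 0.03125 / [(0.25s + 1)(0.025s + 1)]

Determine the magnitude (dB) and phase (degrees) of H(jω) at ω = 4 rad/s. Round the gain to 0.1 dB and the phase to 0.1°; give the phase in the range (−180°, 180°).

At ω = 4 rad/s:
pole (1 + j4·0.25) = 1 + j1 → |·| ≈ 1.4142, ∠ ≈ 45.00°
pole (1 + j4·0.025) = 1 + j0.1 → |·| ≈ 1.005, ∠ ≈ 5.71°
|H| = 0.03125 · 1 / (1.4142 · 1.005) ≈ 0.021987
Gain = 20 log₁₀(0.021987) ≈ -33.16 dB
∠H = (0°) − (45.00° + 5.71°) = -50.71°

-33.2 dB, -50.7°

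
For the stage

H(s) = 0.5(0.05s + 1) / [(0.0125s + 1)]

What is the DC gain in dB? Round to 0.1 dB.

-6.0 dB

H(0) = 0.5 · 1 / 1 = 0.5
20 log₁₀(0.5) ≈ -6.02 dB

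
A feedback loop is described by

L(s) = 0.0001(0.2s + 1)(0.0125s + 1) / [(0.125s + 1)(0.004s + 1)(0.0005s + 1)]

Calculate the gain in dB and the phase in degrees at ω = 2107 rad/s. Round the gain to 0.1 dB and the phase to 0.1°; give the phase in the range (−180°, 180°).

-69.3 dB, -41.8°

At ω = 2107 rad/s:
zero (1 + j2107·0.2) = 1 + j421.4 → |·| ≈ 421.4, ∠ ≈ 89.86°
zero (1 + j2107·0.0125) = 1 + j26.3375 → |·| ≈ 26.356, ∠ ≈ 87.83°
pole (1 + j2107·0.125) = 1 + j263.375 → |·| ≈ 263.38, ∠ ≈ 89.78°
pole (1 + j2107·0.004) = 1 + j8.428 → |·| ≈ 8.4871, ∠ ≈ 83.23°
pole (1 + j2107·0.0005) = 1 + j1.0535 → |·| ≈ 1.4525, ∠ ≈ 46.49°
|L| = 0.0001 · 421.4 · 26.356 / (263.38 · 8.4871 · 1.4525) ≈ 0.00034207
Gain = 20 log₁₀(0.00034207) ≈ -69.32 dB
∠L = (89.86° + 87.83°) − (89.78° + 83.23° + 46.49°) = -41.81°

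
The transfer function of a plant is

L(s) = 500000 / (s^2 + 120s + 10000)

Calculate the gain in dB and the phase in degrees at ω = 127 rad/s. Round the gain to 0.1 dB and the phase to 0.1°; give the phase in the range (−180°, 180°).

29.7 dB, -111.9°

At s = jω = j127:
quadratic: (j127)² + 120·j127 + 10000 = -6129 + j15240 → |·| ≈ 16426, ∠ ≈ 111.91°
|L| = 500000 / 16426 ≈ 30.44
Gain = 20 log₁₀(30.44) ≈ 29.67 dB
∠L = 0.00° − 111.91° = -111.91°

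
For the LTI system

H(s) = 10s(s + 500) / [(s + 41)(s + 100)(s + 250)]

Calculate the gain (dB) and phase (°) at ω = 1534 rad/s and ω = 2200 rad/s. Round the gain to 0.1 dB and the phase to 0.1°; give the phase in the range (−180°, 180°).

At s = jω = j1534:
zero (s+500): 500 + j1534 → |·| = √(500²+1534²) = √2603156 ≈ 1613.4, ∠ = arctan(1534/500) ≈ 71.95°
zero at origin: s = j1534 → |·| = 1534, ∠ = 90.00°
pole (s+41): 41 + j1534 → |·| = √(41²+1534²) = √2354837 ≈ 1534.5, ∠ = arctan(1534/41) ≈ 88.47°
pole (s+100): 100 + j1534 → |·| = √(100²+1534²) = √2363156 ≈ 1537.3, ∠ = arctan(1534/100) ≈ 86.27°
pole (s+250): 250 + j1534 → |·| = √(250²+1534²) = √2415656 ≈ 1554.2, ∠ = arctan(1534/250) ≈ 80.74°
|H| = 10 · 2.475e+06 / 3.6663e+09 ≈ 0.0067507
Gain = 20 log₁₀(0.0067507) ≈ -43.41 dB
∠H = 161.95° − 255.48° = -93.53°

At s = jω = j2200:
zero (s+500): 500 + j2200 → |·| = √(500²+2200²) = √5090000 ≈ 2256.1, ∠ = arctan(2200/500) ≈ 77.20°
zero at origin: s = j2200 → |·| = 2200, ∠ = 90.00°
pole (s+41): 41 + j2200 → |·| = √(41²+2200²) = √4841681 ≈ 2200.4, ∠ = arctan(2200/41) ≈ 88.93°
pole (s+100): 100 + j2200 → |·| = √(100²+2200²) = √4850000 ≈ 2202.3, ∠ = arctan(2200/100) ≈ 87.40°
pole (s+250): 250 + j2200 → |·| = √(250²+2200²) = √4902500 ≈ 2214.2, ∠ = arctan(2200/250) ≈ 83.52°
|H| = 10 · 4.9634e+06 / 1.073e+10 ≈ 0.0046257
Gain = 20 log₁₀(0.0046257) ≈ -46.70 dB
∠H = 167.20° − 259.85° = -92.65°

ω = 1534: -43.4 dB, -93.5°; ω = 2200: -46.7 dB, -92.7°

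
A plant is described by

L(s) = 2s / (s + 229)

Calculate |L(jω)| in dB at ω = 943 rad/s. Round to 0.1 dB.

At s = jω = j943:
zero at origin: s = j943 → |·| = 943, ∠ = 90.00°
pole (s+229): 229 + j943 → |·| = √(229²+943²) = √941690 ≈ 970.41, ∠ = arctan(943/229) ≈ 76.35°
|L| = 2 · 943 / 970.41 ≈ 1.9435
Gain = 20 log₁₀(1.9435) ≈ 5.77 dB

5.8 dB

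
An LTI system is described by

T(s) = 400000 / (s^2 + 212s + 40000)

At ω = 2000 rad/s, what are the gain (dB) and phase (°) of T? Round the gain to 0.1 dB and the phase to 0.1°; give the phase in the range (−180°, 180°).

At s = jω = j2000:
quadratic: (j2000)² + 212·j2000 + 40000 = -3960000 + j424000 → |·| ≈ 3.9826e+06, ∠ ≈ 173.89°
|T| = 400000 / 3.9826e+06 ≈ 0.10044
Gain = 20 log₁₀(0.10044) ≈ -19.96 dB
∠T = 0.00° − 173.89° = -173.89°

-20.0 dB, -173.9°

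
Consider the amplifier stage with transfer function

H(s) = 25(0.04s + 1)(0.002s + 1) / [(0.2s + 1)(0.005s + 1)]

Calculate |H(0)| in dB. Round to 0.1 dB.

28.0 dB

H(0) = 25 · 1 / 1 = 25
20 log₁₀(25) ≈ 27.96 dB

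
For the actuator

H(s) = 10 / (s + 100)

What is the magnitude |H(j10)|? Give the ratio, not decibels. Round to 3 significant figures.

Substitute s = j10:
Numerator: 10 = 10 + j0
Denominator: (j10) + 100 = 100 + j10
|N| = √(10² + 0²) ≈ 10, ∠N ≈ 0.00°
|D| = √(100² + 10²) ≈ 100.5, ∠D ≈ 5.71°
|H| = 10 / 100.5 ≈ 0.099502

0.0995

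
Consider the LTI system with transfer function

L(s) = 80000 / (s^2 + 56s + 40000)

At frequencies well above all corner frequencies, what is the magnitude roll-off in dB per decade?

Each pole contributes −20 dB/decade at high frequency; each zero contributes +20 dB/decade.
Net: 0 zero(s) − 2 pole(s) → -40 dB/decade.

-40 dB/decade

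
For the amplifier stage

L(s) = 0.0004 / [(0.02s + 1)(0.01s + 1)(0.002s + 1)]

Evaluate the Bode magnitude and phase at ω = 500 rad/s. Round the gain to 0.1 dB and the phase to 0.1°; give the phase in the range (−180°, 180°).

-105.2 dB, 152.0°

At ω = 500 rad/s:
pole (1 + j500·0.02) = 1 + j10 → |·| ≈ 10.05, ∠ ≈ 84.29°
pole (1 + j500·0.01) = 1 + j5 → |·| ≈ 5.099, ∠ ≈ 78.69°
pole (1 + j500·0.002) = 1 + j1 → |·| ≈ 1.4142, ∠ ≈ 45.00°
|L| = 0.0004 · 1 / (10.05 · 5.099 · 1.4142) ≈ 5.5195e-06
Gain = 20 log₁₀(5.5195e-06) ≈ -105.16 dB
∠L = (0°) − (84.29° + 78.69° + 45.00°) = -207.98° ≡ 152.02° (principal value)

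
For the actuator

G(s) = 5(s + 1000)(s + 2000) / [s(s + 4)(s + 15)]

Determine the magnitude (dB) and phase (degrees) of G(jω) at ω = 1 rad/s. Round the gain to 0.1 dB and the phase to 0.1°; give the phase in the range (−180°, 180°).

At s = jω = j1:
zero (s+1000): 1000 + j1 → |·| = √(1000²+1²) = √1000001 ≈ 1000, ∠ = arctan(1/1000) ≈ 0.06°
zero (s+2000): 2000 + j1 → |·| = √(2000²+1²) = √4000001 ≈ 2000, ∠ = arctan(1/2000) ≈ 0.03°
pole (s+4): 4 + j1 → |·| = √(4²+1²) = √17 ≈ 4.1231, ∠ = arctan(1/4) ≈ 14.04°
pole (s+15): 15 + j1 → |·| = √(15²+1²) = √226 ≈ 15.033, ∠ = arctan(1/15) ≈ 3.81°
pole at origin: |s| = 1, ∠ = 90.00° (in denominator)
|G| = 5 · 2e+06 / 61.983 ≈ 1.6133e+05
Gain = 20 log₁₀(1.6133e+05) ≈ 104.15 dB
∠G = 0.09° − 107.85° = -107.76°

104.2 dB, -107.8°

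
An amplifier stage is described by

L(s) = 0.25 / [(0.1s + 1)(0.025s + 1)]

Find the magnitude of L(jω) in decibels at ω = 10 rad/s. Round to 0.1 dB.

At ω = 10 rad/s:
pole (1 + j10·0.1) = 1 + j1 → |·| ≈ 1.4142, ∠ ≈ 45.00°
pole (1 + j10·0.025) = 1 + j0.25 → |·| ≈ 1.0308, ∠ ≈ 14.04°
|L| = 0.25 · 1 / (1.4142 · 1.0308) ≈ 0.1715
Gain = 20 log₁₀(0.1715) ≈ -15.31 dB

-15.3 dB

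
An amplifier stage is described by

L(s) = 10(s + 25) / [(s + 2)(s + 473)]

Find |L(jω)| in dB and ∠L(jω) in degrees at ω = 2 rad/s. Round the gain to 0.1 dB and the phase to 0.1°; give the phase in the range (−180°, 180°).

At s = jω = j2:
zero (s+25): 25 + j2 → |·| = √(25²+2²) = √629 ≈ 25.08, ∠ = arctan(2/25) ≈ 4.57°
pole (s+2): 2 + j2 → |·| = √(2²+2²) = √8 ≈ 2.8284, ∠ = arctan(2/2) ≈ 45.00°
pole (s+473): 473 + j2 → |·| = √(473²+2²) = √223733 ≈ 473, ∠ = arctan(2/473) ≈ 0.24°
|L| = 10 · 25.08 / 1337.8 ≈ 0.18747
Gain = 20 log₁₀(0.18747) ≈ -14.54 dB
∠L = 4.57° − 45.24° = -40.67°

-14.5 dB, -40.7°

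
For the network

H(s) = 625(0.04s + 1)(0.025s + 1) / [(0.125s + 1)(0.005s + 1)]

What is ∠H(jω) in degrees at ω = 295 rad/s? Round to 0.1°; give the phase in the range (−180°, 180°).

23.1°

At ω = 295 rad/s:
zero (1 + j295·0.04) = 1 + j11.8 → |·| ≈ 11.842, ∠ ≈ 85.16°
zero (1 + j295·0.025) = 1 + j7.375 → |·| ≈ 7.4425, ∠ ≈ 82.28°
pole (1 + j295·0.125) = 1 + j36.875 → |·| ≈ 36.889, ∠ ≈ 88.45°
pole (1 + j295·0.005) = 1 + j1.475 → |·| ≈ 1.782, ∠ ≈ 55.86°
∠H = (85.16° + 82.28°) − (88.45° + 55.86°) = 23.13°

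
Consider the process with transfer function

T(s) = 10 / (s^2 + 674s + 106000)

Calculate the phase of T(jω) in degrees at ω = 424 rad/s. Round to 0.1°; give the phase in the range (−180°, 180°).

-104.5°

Substitute s = j424:
Numerator: 10 = 10 + j0
Denominator: (j424)^2 + 674(j424) + 106000 = -73776 + j285776
|N| = √(10² + 0²) ≈ 10, ∠N ≈ 0.00°
|D| = √(73776² + 285776²) ≈ 2.9515e+05, ∠D ≈ 104.48°
∠T = 0.00° − 104.48° = -104.48°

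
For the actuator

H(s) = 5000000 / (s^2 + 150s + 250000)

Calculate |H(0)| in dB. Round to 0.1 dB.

H(0) = 5000000 / 250000 = 20
20 log₁₀(20) ≈ 26.02 dB

26.0 dB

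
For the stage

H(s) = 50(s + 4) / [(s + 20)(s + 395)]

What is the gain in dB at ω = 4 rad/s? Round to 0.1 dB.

At s = jω = j4:
zero (s+4): 4 + j4 → |·| = √(4²+4²) = √32 ≈ 5.6569, ∠ = arctan(4/4) ≈ 45.00°
pole (s+20): 20 + j4 → |·| = √(20²+4²) = √416 ≈ 20.396, ∠ = arctan(4/20) ≈ 11.31°
pole (s+395): 395 + j4 → |·| = √(395²+4²) = √156041 ≈ 395.02, ∠ = arctan(4/395) ≈ 0.58°
|H| = 50 · 5.6569 / 8056.8 ≈ 0.035106
Gain = 20 log₁₀(0.035106) ≈ -29.09 dB

-29.1 dB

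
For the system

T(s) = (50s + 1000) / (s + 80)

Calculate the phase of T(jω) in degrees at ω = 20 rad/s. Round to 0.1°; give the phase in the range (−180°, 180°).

Substitute s = j20:
Numerator: 50(j20) + 1000 = 1000 + j1000
Denominator: (j20) + 80 = 80 + j20
|N| = √(1000² + 1000²) ≈ 1414.2, ∠N ≈ 45.00°
|D| = √(80² + 20²) ≈ 82.462, ∠D ≈ 14.04°
∠T = 45.00° − 14.04° = 30.96°

31.0°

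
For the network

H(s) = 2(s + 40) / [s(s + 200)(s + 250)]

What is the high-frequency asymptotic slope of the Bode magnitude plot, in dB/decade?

Each pole contributes −20 dB/decade at high frequency; each zero contributes +20 dB/decade.
Net: 1 zero(s) − 3 pole(s) → -40 dB/decade.

-40 dB/decade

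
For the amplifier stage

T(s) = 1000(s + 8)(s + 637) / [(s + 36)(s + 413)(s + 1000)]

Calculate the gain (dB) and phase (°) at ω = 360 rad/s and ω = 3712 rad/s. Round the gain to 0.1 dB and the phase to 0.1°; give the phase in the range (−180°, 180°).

At s = jω = j360:
zero (s+8): 8 + j360 → |·| = √(8²+360²) = √129664 ≈ 360.09, ∠ = arctan(360/8) ≈ 88.73°
zero (s+637): 637 + j360 → |·| = √(637²+360²) = √535369 ≈ 731.69, ∠ = arctan(360/637) ≈ 29.47°
pole (s+36): 36 + j360 → |·| = √(36²+360²) = √130896 ≈ 361.8, ∠ = arctan(360/36) ≈ 84.29°
pole (s+413): 413 + j360 → |·| = √(413²+360²) = √300169 ≈ 547.88, ∠ = arctan(360/413) ≈ 41.08°
pole (s+1000): 1000 + j360 → |·| = √(1000²+360²) = √1129600 ≈ 1062.8, ∠ = arctan(360/1000) ≈ 19.80°
|T| = 1000 · 2.6347e+05 / 2.1067e+08 ≈ 1.2506
Gain = 20 log₁₀(1.2506) ≈ 1.94 dB
∠T = 118.20° − 145.17° = -26.97°

At s = jω = j3712:
zero (s+8): 8 + j3712 → |·| = √(8²+3712²) = √13779008 ≈ 3712, ∠ = arctan(3712/8) ≈ 89.88°
zero (s+637): 637 + j3712 → |·| = √(637²+3712²) = √14184713 ≈ 3766.3, ∠ = arctan(3712/637) ≈ 80.26°
pole (s+36): 36 + j3712 → |·| = √(36²+3712²) = √13780240 ≈ 3712.2, ∠ = arctan(3712/36) ≈ 89.44°
pole (s+413): 413 + j3712 → |·| = √(413²+3712²) = √13949513 ≈ 3734.9, ∠ = arctan(3712/413) ≈ 83.65°
pole (s+1000): 1000 + j3712 → |·| = √(1000²+3712²) = √14778944 ≈ 3844.3, ∠ = arctan(3712/1000) ≈ 74.92°
|T| = 1000 · 1.3981e+07 / 5.33e+10 ≈ 0.26231
Gain = 20 log₁₀(0.26231) ≈ -11.62 dB
∠T = 170.14° − 248.01° = -77.87°

ω = 360: 1.9 dB, -27.0°; ω = 3712: -11.6 dB, -77.9°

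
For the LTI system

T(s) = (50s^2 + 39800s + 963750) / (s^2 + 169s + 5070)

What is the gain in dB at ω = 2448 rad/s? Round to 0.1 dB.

Substitute s = j2448:
Numerator: 50(j2448)^2 + 39800(j2448) + 963750 = -298671450 + j97430400
Denominator: (j2448)^2 + 169(j2448) + 5070 = -5987634 + j413712
|N| = √(298671450² + 97430400²) ≈ 3.1416e+08, ∠N ≈ 161.93°
|D| = √(5987634² + 413712²) ≈ 6.0019e+06, ∠D ≈ 176.05°
|T| = 3.1416e+08 / 6.0019e+06 ≈ 52.343
Gain = 20 log₁₀(52.343) ≈ 34.38 dB

34.4 dB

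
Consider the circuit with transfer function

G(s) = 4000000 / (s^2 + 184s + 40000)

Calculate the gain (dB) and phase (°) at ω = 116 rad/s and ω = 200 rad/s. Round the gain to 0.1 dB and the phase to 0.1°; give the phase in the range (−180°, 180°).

ω = 116: 41.4 dB, -38.8°; ω = 200: 40.7 dB, -90.0°

At s = jω = j116:
quadratic: (j116)² + 184·j116 + 40000 = 26544 + j21344 → |·| ≈ 34061, ∠ ≈ 38.80°
|G| = 4000000 / 34061 ≈ 117.44
Gain = 20 log₁₀(117.44) ≈ 41.40 dB
∠G = 0.00° − 38.80° = -38.80°

At s = jω = j200:
quadratic: (j200)² + 184·j200 + 40000 = 0 + j36800 → |·| ≈ 36800, ∠ ≈ 90.00°
|G| = 4000000 / 36800 ≈ 108.7
Gain = 20 log₁₀(108.7) ≈ 40.72 dB
∠G = 0.00° − 90.00° = -90.00°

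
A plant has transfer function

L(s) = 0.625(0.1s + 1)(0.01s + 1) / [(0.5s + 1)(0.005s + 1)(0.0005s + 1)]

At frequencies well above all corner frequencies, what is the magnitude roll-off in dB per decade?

-20 dB/decade

Each pole contributes −20 dB/decade at high frequency; each zero contributes +20 dB/decade.
Net: 2 zero(s) − 3 pole(s) → -20 dB/decade.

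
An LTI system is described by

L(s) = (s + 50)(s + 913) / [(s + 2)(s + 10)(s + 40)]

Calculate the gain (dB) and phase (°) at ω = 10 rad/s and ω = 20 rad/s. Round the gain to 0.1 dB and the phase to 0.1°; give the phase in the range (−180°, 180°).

At s = jω = j10:
zero (s+50): 50 + j10 → |·| = √(50²+10²) = √2600 ≈ 50.99, ∠ = arctan(10/50) ≈ 11.31°
zero (s+913): 913 + j10 → |·| = √(913²+10²) = √833669 ≈ 913.05, ∠ = arctan(10/913) ≈ 0.63°
pole (s+2): 2 + j10 → |·| = √(2²+10²) = √104 ≈ 10.198, ∠ = arctan(10/2) ≈ 78.69°
pole (s+10): 10 + j10 → |·| = √(10²+10²) = √200 ≈ 14.142, ∠ = arctan(10/10) ≈ 45.00°
pole (s+40): 40 + j10 → |·| = √(40²+10²) = √1700 ≈ 41.231, ∠ = arctan(10/40) ≈ 14.04°
|L| = 1 · 46556 / 5946.3 ≈ 7.8294
Gain = 20 log₁₀(7.8294) ≈ 17.87 dB
∠L = 11.94° − 137.73° = -125.79°

At s = jω = j20:
zero (s+50): 50 + j20 → |·| = √(50²+20²) = √2900 ≈ 53.852, ∠ = arctan(20/50) ≈ 21.80°
zero (s+913): 913 + j20 → |·| = √(913²+20²) = √833969 ≈ 913.22, ∠ = arctan(20/913) ≈ 1.25°
pole (s+2): 2 + j20 → |·| = √(2²+20²) = √404 ≈ 20.1, ∠ = arctan(20/2) ≈ 84.29°
pole (s+10): 10 + j20 → |·| = √(10²+20²) = √500 ≈ 22.361, ∠ = arctan(20/10) ≈ 63.43°
pole (s+40): 40 + j20 → |·| = √(40²+20²) = √2000 ≈ 44.721, ∠ = arctan(20/40) ≈ 26.57°
|L| = 1 · 49179 / 20100 ≈ 2.4467
Gain = 20 log₁₀(2.4467) ≈ 7.77 dB
∠L = 23.05° − 174.29° = -151.24°

ω = 10: 17.9 dB, -125.8°; ω = 20: 7.8 dB, -151.2°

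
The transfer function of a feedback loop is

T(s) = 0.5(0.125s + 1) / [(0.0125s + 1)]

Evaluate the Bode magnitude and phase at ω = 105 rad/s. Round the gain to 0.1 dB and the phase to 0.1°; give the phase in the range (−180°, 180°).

At ω = 105 rad/s:
zero (1 + j105·0.125) = 1 + j13.125 → |·| ≈ 13.163, ∠ ≈ 85.64°
pole (1 + j105·0.0125) = 1 + j1.3125 → |·| ≈ 1.65, ∠ ≈ 52.70°
|T| = 0.5 · 13.163 / (1.65) ≈ 3.9888
Gain = 20 log₁₀(3.9888) ≈ 12.02 dB
∠T = (85.64°) − (52.70°) = 32.94°

12.0 dB, 32.9°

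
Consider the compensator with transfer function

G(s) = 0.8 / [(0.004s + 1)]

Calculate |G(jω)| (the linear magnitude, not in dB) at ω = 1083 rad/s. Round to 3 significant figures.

At ω = 1083 rad/s:
pole (1 + j1083·0.004) = 1 + j4.332 → |·| ≈ 4.4459, ∠ ≈ 77.00°
|G| = 0.8 · 1 / (4.4459) ≈ 0.17994

0.180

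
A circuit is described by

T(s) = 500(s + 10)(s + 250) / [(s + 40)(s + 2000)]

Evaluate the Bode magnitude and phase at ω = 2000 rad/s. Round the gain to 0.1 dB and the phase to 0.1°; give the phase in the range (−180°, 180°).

51.0 dB, 38.7°

At s = jω = j2000:
zero (s+10): 10 + j2000 → |·| = √(10²+2000²) = √4000100 ≈ 2000, ∠ = arctan(2000/10) ≈ 89.71°
zero (s+250): 250 + j2000 → |·| = √(250²+2000²) = √4062500 ≈ 2015.6, ∠ = arctan(2000/250) ≈ 82.87°
pole (s+40): 40 + j2000 → |·| = √(40²+2000²) = √4001600 ≈ 2000.4, ∠ = arctan(2000/40) ≈ 88.85°
pole (s+2000): 2000 + j2000 → |·| = √(2000²+2000²) = √8000000 ≈ 2828.4, ∠ = arctan(2000/2000) ≈ 45.00°
|T| = 500 · 4.0312e+06 / 5.6579e+06 ≈ 356.25
Gain = 20 log₁₀(356.25) ≈ 51.04 dB
∠T = 172.58° − 133.85° = 38.73°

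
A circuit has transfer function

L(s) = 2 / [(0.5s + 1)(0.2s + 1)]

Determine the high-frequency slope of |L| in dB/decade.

-40 dB/decade

Each pole contributes −20 dB/decade at high frequency; each zero contributes +20 dB/decade.
Net: 0 zero(s) − 2 pole(s) → -40 dB/decade.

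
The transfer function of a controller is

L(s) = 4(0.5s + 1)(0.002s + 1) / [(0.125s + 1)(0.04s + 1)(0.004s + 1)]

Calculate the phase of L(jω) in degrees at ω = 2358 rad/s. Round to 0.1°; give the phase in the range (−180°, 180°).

-95.2°

At ω = 2358 rad/s:
zero (1 + j2358·0.5) = 1 + j1179 → |·| ≈ 1179, ∠ ≈ 89.95°
zero (1 + j2358·0.002) = 1 + j4.716 → |·| ≈ 4.8209, ∠ ≈ 78.03°
pole (1 + j2358·0.125) = 1 + j294.75 → |·| ≈ 294.75, ∠ ≈ 89.81°
pole (1 + j2358·0.04) = 1 + j94.32 → |·| ≈ 94.325, ∠ ≈ 89.39°
pole (1 + j2358·0.004) = 1 + j9.432 → |·| ≈ 9.4849, ∠ ≈ 83.95°
∠L = (89.95° + 78.03°) − (89.81° + 89.39° + 83.95°) = -95.17°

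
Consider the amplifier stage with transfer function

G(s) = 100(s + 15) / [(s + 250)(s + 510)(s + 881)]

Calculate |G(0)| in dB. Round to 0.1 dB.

-97.5 dB

G(0) = 100·15 / (250·510·881) ≈ 1.3354e-05
20 log₁₀(1.3354e-05) ≈ -97.49 dB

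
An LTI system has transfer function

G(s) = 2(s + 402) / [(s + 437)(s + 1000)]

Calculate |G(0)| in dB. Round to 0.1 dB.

G(0) = 2·402 / (437·1000) ≈ 0.0018398
20 log₁₀(0.0018398) ≈ -54.70 dB

-54.7 dB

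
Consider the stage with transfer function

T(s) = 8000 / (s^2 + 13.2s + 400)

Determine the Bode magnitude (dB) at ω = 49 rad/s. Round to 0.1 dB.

At s = jω = j49:
quadratic: (j49)² + 13.2·j49 + 400 = -2001 + j646.8 → |·| ≈ 2102.9, ∠ ≈ 162.09°
|T| = 8000 / 2102.9 ≈ 3.8043
Gain = 20 log₁₀(3.8043) ≈ 11.61 dB

11.6 dB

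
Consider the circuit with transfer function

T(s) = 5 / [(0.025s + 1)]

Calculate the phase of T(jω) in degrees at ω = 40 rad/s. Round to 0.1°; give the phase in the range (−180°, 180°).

-45.0°

At ω = 40 rad/s:
pole (1 + j40·0.025) = 1 + j1 → |·| ≈ 1.4142, ∠ ≈ 45.00°
∠T = (0°) − (45.00°) = -45.00°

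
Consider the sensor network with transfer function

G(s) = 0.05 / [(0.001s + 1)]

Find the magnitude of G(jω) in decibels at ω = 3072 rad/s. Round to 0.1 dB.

At ω = 3072 rad/s:
pole (1 + j3072·0.001) = 1 + j3.072 → |·| ≈ 3.2307, ∠ ≈ 71.97°
|G| = 0.05 · 1 / (3.2307) ≈ 0.015477
Gain = 20 log₁₀(0.015477) ≈ -36.21 dB

-36.2 dB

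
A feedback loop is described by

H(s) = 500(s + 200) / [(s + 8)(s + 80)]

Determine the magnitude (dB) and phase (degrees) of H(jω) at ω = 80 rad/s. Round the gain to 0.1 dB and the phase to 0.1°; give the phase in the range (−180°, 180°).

At s = jω = j80:
zero (s+200): 200 + j80 → |·| = √(200²+80²) = √46400 ≈ 215.41, ∠ = arctan(80/200) ≈ 21.80°
pole (s+8): 8 + j80 → |·| = √(8²+80²) = √6464 ≈ 80.399, ∠ = arctan(80/8) ≈ 84.29°
pole (s+80): 80 + j80 → |·| = √(80²+80²) = √12800 ≈ 113.14, ∠ = arctan(80/80) ≈ 45.00°
|H| = 500 · 215.41 / 9096.3 ≈ 11.841
Gain = 20 log₁₀(11.841) ≈ 21.47 dB
∠H = 21.80° − 129.29° = -107.49°

21.5 dB, -107.5°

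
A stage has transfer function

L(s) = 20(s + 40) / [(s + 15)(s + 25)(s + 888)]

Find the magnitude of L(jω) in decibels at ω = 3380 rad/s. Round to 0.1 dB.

-115.4 dB

At s = jω = j3380:
zero (s+40): 40 + j3380 → |·| = √(40²+3380²) = √11426000 ≈ 3380.2, ∠ = arctan(3380/40) ≈ 89.32°
pole (s+15): 15 + j3380 → |·| = √(15²+3380²) = √11424625 ≈ 3380, ∠ = arctan(3380/15) ≈ 89.75°
pole (s+25): 25 + j3380 → |·| = √(25²+3380²) = √11425025 ≈ 3380.1, ∠ = arctan(3380/25) ≈ 89.58°
pole (s+888): 888 + j3380 → |·| = √(888²+3380²) = √12212944 ≈ 3494.7, ∠ = arctan(3380/888) ≈ 75.28°
|L| = 20 · 3380.2 / 3.9926e+10 ≈ 1.6932e-06
Gain = 20 log₁₀(1.6932e-06) ≈ -115.43 dB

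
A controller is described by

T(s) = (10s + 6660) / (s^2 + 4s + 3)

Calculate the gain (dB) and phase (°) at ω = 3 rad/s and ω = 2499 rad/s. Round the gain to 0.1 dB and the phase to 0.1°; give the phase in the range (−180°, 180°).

ω = 3: 53.9 dB, -116.3°; ω = 2499: -47.7 dB, -104.8°

Substitute s = j3:
Numerator: 10(j3) + 6660 = 6660 + j30
Denominator: (j3)^2 + 4(j3) + 3 = -6 + j12
|N| = √(6660² + 30²) ≈ 6660.1, ∠N ≈ 0.26°
|D| = √(6² + 12²) ≈ 13.416, ∠D ≈ 116.57°
|T| = 6660.1 / 13.416 ≈ 496.43
Gain = 20 log₁₀(496.43) ≈ 53.92 dB
∠T = 0.26° − 116.57° = -116.31°

Substitute s = j2499:
Numerator: 10(j2499) + 6660 = 6660 + j24990
Denominator: (j2499)^2 + 4(j2499) + 3 = -6244998 + j9996
|N| = √(6660² + 24990²) ≈ 25862, ∠N ≈ 75.08°
|D| = √(6244998² + 9996²) ≈ 6.245e+06, ∠D ≈ 179.91°
|T| = 25862 / 6.245e+06 ≈ 0.0041412
Gain = 20 log₁₀(0.0041412) ≈ -47.66 dB
∠T = 75.08° − 179.91° = -104.83°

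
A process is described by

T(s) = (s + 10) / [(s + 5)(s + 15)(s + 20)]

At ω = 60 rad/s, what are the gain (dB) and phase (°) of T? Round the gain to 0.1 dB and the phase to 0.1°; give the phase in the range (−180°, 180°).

At s = jω = j60:
zero (s+10): 10 + j60 → |·| = √(10²+60²) = √3700 ≈ 60.828, ∠ = arctan(60/10) ≈ 80.54°
pole (s+5): 5 + j60 → |·| = √(5²+60²) = √3625 ≈ 60.208, ∠ = arctan(60/5) ≈ 85.24°
pole (s+15): 15 + j60 → |·| = √(15²+60²) = √3825 ≈ 61.847, ∠ = arctan(60/15) ≈ 75.96°
pole (s+20): 20 + j60 → |·| = √(20²+60²) = √4000 ≈ 63.246, ∠ = arctan(60/20) ≈ 71.57°
|T| = 1 · 60.828 / 2.3551e+05 ≈ 0.00025828
Gain = 20 log₁₀(0.00025828) ≈ -71.76 dB
∠T = 80.54° − 232.77° = -152.23°

-71.8 dB, -152.2°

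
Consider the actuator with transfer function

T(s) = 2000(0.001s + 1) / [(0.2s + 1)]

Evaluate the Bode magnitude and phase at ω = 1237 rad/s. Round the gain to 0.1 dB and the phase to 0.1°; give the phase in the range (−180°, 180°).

At ω = 1237 rad/s:
zero (1 + j1237·0.001) = 1 + j1.237 → |·| ≈ 1.5907, ∠ ≈ 51.05°
pole (1 + j1237·0.2) = 1 + j247.4 → |·| ≈ 247.4, ∠ ≈ 89.77°
|T| = 2000 · 1.5907 / (247.4) ≈ 12.859
Gain = 20 log₁₀(12.859) ≈ 22.18 dB
∠T = (51.05°) − (89.77°) = -38.72°

22.2 dB, -38.7°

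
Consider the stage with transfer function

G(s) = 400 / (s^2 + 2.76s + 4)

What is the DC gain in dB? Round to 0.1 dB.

40.0 dB

G(0) = 400 / 4 = 100
20 log₁₀(100) ≈ 40.00 dB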